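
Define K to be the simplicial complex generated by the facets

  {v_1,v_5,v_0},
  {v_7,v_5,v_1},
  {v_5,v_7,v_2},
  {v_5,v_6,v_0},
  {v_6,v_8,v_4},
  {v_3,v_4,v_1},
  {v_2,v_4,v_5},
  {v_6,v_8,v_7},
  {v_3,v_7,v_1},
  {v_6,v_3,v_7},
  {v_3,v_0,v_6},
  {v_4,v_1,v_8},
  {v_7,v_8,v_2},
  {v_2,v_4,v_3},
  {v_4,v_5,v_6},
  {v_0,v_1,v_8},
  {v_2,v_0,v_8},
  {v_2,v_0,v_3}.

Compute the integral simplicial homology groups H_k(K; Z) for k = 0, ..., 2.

Fix the vertex order v_0 < v_1 < v_2 < v_3 < v_4 < v_5 < v_6 < v_7 < v_8 and write every simplex with vertices in increasing order. Then dim K = 2 and the simplices of K are:

  0-simplices (9): [v_0], [v_1], [v_2], [v_3], [v_4], [v_5], [v_6], [v_7], [v_8]
  1-simplices (27): (27 of them)
  2-simplices (18): (18 of them)

so the chain groups are C_0 ≅ Z^9, C_1 ≅ Z^27, C_2 ≅ Z^18.

∂_1: C_1 → C_0 is given by ∂[p,q] = [q] − [p].
This gives a 9×27 integer matrix of rank 8; reducing to Smith normal form yields diagonal entries (1,1,1,1,1,1,1,1).

Boundary ∂_2: C_2 → C_1 sends each 2-simplex [p,q,r] to [q,r] − [p,r] + [p,q]. For instance
  ∂[v_6,v_7,v_8] = [v_7,v_8] − [v_6,v_8] + [v_6,v_7],
  ∂[v_4,v_5,v_6] = [v_5,v_6] − [v_4,v_6] + [v_4,v_5].
This gives a 27×18 integer matrix of rank 17; reducing to Smith normal form yields diagonal entries (1,1,1,1,1,1,1,1,1,1,1,1,1,1,1,1,1).

Computing H_k = (kernel of ∂_k) / (image of ∂_{k+1}):

  H_0: rank C_0 − rank ∂_1 = 9 − 8 = 1, and the invariant factors of ∂_1 are all 1, so H_0 ≅ Z.
  H_1: rank ker ∂_1 − rank ∂_2 = (27 − 8) − 17 = 2, and the invariant factors of ∂_2 are all 1, so H_1 ≅ Z^2.
  H_2: rank ker ∂_2 − rank ∂_3 = (18 − 17) − 0 = 1, and there is no ∂_3, so H_2 ≅ Z.

(K is a triangulation of the torus T^2.)

H_0 = Z,  H_1 = Z^2,  H_2 = Z.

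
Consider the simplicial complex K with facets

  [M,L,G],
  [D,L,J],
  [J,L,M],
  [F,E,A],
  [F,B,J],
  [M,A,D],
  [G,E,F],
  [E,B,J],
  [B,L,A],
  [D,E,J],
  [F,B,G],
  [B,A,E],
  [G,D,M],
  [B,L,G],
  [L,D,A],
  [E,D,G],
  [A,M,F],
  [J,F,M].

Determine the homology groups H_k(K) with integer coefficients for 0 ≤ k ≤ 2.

We work with the vertex ordering A < B < D < E < F < G < J < L < M. The simplices of K, each written with vertices in increasing order, are:

  0-simplices (9): A, B, D, E, F, G, J, L, M
  1-simplices (27): AB, AD, AE, AF, AL, AM, BE, BF, BG, BJ, BL, DE, DG, DJ, DL, DM, EF, EG, EJ, FG, FJ, FM, GL, GM, JL, JM, LM
  2-simplices (18): ABE, ABL, ADL, ADM, AEF, AFM, BEJ, BFG, BFJ, BGL, DEG, DEJ, DGM, DJL, EFG, FJM, GLM, JLM

Hence C_0 ≅ Z^9, C_1 ≅ Z^27, C_2 ≅ Z^18.

Boundary ∂_1: C_1 → C_0 sends each edge [p,q] (with p < q) to q − p.
The resulting 9×27 matrix has rank 8, and its Smith normal form has invariant factors (1,1,1,1,1,1,1,1).

Boundary ∂_2: C_2 → C_1 maps a triangle to the signed sum of its edges. For instance
  ∂AFM = FM − AM + AF,
  ∂BGL = GL − BL + BG.
The 27×18 boundary matrix has rank 18 and Smith normal form diag(1,1,1,1,1,1,1,1,1,1,1,1,1,1,1,1,1,2).

Now H_k = ker ∂_k / im ∂_{k+1}, so:

  H_0: rank C_0 − rank ∂_1 = 9 − 8 = 1, and the invariant factors of ∂_1 are all 1, so H_0 ≅ Z.
  H_1: rank ker ∂_1 − rank ∂_2 = (27 − 8) − 18 = 1, and ∂_2 has invariant factor 2 > 1, so H_1 ≅ Z ⊕ Z/2.
  H_2: rank ker ∂_2 − rank ∂_3 = (18 − 18) − 0 = 0, and there is no ∂_3, so H_2 ≅ 0.

As a check, the Euler characteristic is 9 − 27 + 18 = 0, which agrees with 1 − 1 + 0 = 0.

H_0 = Z,  H_1 = Z ⊕ Z/2,  H_2 = 0.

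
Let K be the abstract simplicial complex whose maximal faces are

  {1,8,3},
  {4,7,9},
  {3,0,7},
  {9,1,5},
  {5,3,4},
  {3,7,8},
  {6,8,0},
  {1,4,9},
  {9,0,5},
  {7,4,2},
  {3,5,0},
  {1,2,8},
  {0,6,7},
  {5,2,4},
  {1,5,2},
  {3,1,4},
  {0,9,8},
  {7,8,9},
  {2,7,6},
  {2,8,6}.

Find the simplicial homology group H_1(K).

Order the vertices as 0 < 1 < 2 < 3 < 4 < 5 < 6 < 7 < 8 < 9. Listing each simplex with vertices in this order, K has dimension 2 with simplices:

  0-simplices (10): [0], [1], [2], [3], [4], [5], [6], [7], [8], [9]
  1-simplices (30): (30 of them)
  2-simplices (20): (20 of them)

so the chain groups are C_0 ≅ Z^10, C_1 ≅ Z^30, C_2 ≅ Z^20.

The boundary map ∂_1: C_1 → C_0 sends each edge [p,q] (with p < q) to q − p. For instance
  ∂[3,8] = [8] − [3].
The resulting 10×30 matrix has rank 9, and its Smith normal form has invariant factors (1,1,1,1,1,1,1,1,1).

Boundary ∂_2: C_2 → C_1 sends each 2-simplex [p,q,r] to [q,r] − [p,r] + [p,q]. For instance
  ∂[1,3,8] = [3,8] − [1,8] + [1,3],
  ∂[1,3,4] = [3,4] − [1,4] + [1,3].
This gives a 30×20 integer matrix of rank 20; reducing to Smith normal form yields diagonal entries (1,1,1,1,1,1,1,1,1,1,1,1,1,1,1,1,1,1,1,2).

Now H_k = ker ∂_k / im ∂_{k+1}, so:

  H_1: rank ker ∂_1 − rank ∂_2 = (30 − 9) − 20 = 1, and ∂_2 has invariant factor 2 > 1, so H_1 ≅ Z ⊕ Z/2.

(K is a triangulation of the Klein bottle.)

H_1 = Z ⊕ Z/2.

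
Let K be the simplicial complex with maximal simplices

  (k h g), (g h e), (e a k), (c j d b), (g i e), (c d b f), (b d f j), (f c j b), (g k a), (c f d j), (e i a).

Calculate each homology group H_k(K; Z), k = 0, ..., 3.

We work with the vertex ordering a < b < c < d < e < f < g < h < i < j < k. The simplices of K, each written with vertices in increasing order, are:

  0-simplices (11): a, b, c, d, e, f, g, h, i, j, k
  1-simplices (22): ae, ag, ai, ak, bc, bd, bf, bj, cd, cf, cj, df, dj, eg, eh, ei, ek, fj, gh, gi, gk, hk
  2-simplices (16): aei, aek, agk, bcd, bcf, bcj, bdf, bdj, bfj, cdf, cdj, cfj, dfj, egh, egi, ghk
  3-simplices (5): bcdf, bcdj, bcfj, bdfj, cdfj

giving chain groups C_0 ≅ Z^11, C_1 ≅ Z^22, C_2 ≅ Z^16, C_3 ≅ Z^5.

∂_1: C_1 → C_0 is given by ∂[p,q] = [q] − [p].
This gives a 11×22 integer matrix of rank 9; reducing to Smith normal form yields diagonal entries (1,1,1,1,1,1,1,1,1).

The boundary map ∂_2: C_2 → C_1 acts by ∂[p,q,r] = [q,r] − [p,r] + [p,q]. For instance
  ∂bdj = dj − bj + bd,
  ∂bcd = cd − bd + bc.
The resulting 22×16 matrix has rank 12, and its Smith normal form has invariant factors (1,1,1,1,1,1,1,1,1,1,1,1).

The boundary map ∂_3: C_3 → C_2 sends each 3-simplex σ to the alternating sum Σ_i (−1)^i (σ with its i-th vertex removed). For instance
  ∂cdfj = dfj − cfj + cdj − cdf,
  ∂bcdf = cdf − bdf + bcf − bcd.
As a 16×5 matrix over Z this has rank 4, with invariant factors (1,1,1,1).

Reading off H_k = ker ∂_k / im ∂_{k+1}:

  H_0: rank C_0 − rank ∂_1 = 11 − 9 = 2, and the invariant factors of ∂_1 are all 1, so H_0 ≅ Z^2.
  H_1: rank ker ∂_1 − rank ∂_2 = (22 − 9) − 12 = 1, and the invariant factors of ∂_2 are all 1, so H_1 ≅ Z.
  H_2: rank ker ∂_2 − rank ∂_3 = (16 − 12) − 4 = 0, and the invariant factors of ∂_3 are all 1, so H_2 ≅ 0.
  H_3: rank ker ∂_3 − rank ∂_4 = (5 − 4) − 0 = 1, and there is no ∂_4, so H_3 ≅ Z.

H_0 = Z^2,  H_1 = Z,  H_2 = 0,  H_3 = Z.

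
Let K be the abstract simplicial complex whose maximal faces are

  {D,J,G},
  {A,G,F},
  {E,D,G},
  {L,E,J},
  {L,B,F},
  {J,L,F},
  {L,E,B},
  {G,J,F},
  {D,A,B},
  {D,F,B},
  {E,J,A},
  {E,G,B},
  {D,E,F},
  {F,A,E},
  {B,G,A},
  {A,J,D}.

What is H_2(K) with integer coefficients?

Take the total order A < B < D < E < F < G < J < L on the vertex set. Then K (dimension 2) consists of the simplices:

  0-simplices (8): A, B, D, E, F, G, J, L
  1-simplices (24): AB, AD, AE, AF, AG, AJ, BD, BE, BF, BG, BL, DE, DF, DG, DJ, EF, EG, EJ, EL, FG, FJ, FL, GJ, JL
  2-simplices (16): ABD, ABG, ADJ, AEF, AEJ, AFG, BDF, BEG, BEL, BFL, DEF, DEG, DGJ, EJL, FGJ, FJL

giving chain groups C_0 ≅ Z^8, C_1 ≅ Z^24, C_2 ≅ Z^16.

∂_1: C_1 → C_0 sends each edge [p,q] (with p < q) to q − p. For instance
  ∂EG = G − E.
As a 8×24 matrix over Z this has rank 7, with invariant factors (1,1,1,1,1,1,1).

∂_2: C_2 → C_1 maps a triangle to the signed sum of its edges. For instance
  ∂DEG = EG − DG + DE,
  ∂ABD = BD − AD + AB.
The resulting 24×16 matrix has rank 15, and its Smith normal form has invariant factors (1,1,1,1,1,1,1,1,1,1,1,1,1,1,1).

Reading off H_k = ker ∂_k / im ∂_{k+1}:

  H_2: rank ker ∂_2 − rank ∂_3 = (16 − 15) − 0 = 1, and there is no ∂_3, so H_2 ≅ Z.

(K is a triangulation of the torus T^2.)

H_2 ≅ Z.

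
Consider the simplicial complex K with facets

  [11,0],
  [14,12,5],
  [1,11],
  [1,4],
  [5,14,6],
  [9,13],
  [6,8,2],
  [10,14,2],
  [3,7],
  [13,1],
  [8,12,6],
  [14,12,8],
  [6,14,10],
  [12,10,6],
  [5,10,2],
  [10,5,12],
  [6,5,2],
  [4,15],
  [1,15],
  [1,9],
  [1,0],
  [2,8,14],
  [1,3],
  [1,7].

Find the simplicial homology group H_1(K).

H_1 = Z^4 ⊕ Z/2.

Order the vertices as 0 < 1 < 2 < 3 < 4 < 5 < 6 < 7 < 8 < 9 < 10 < 11 < 12 < 13 < 14 < 15. Listing each simplex with vertices in this order, K has dimension 2 with simplices:

  0-simplices (16): [0], [1], [2], [3], [4], [5], [6], [7], [8], [9], [10], [11], [12], [13], [14], [15]
  1-simplices (30): (30 of them)
  2-simplices (12): [2,5,6], [2,5,10], [2,6,8], [2,8,14], [2,10,14], [5,6,14], [5,10,12], [5,12,14], [6,8,12], [6,10,12], [6,10,14], [8,12,14]

so the chain groups are C_0 ≅ Z^16, C_1 ≅ Z^30, C_2 ≅ Z^12.

∂_1: C_1 → C_0 sends each edge [p,q] (with p < q) to q − p.
The 16×30 boundary matrix has rank 14 and Smith normal form diag(1,1,1,1,1,1,1,1,1,1,1,1,1,1).

Boundary ∂_2: C_2 → C_1 maps a triangle to the signed sum of its edges. For instance
  ∂[2,5,10] = [5,10] − [2,10] + [2,5],
  ∂[6,10,14] = [10,14] − [6,14] + [6,10].
This gives a 30×12 integer matrix of rank 12; reducing to Smith normal form yields diagonal entries (1,1,1,1,1,1,1,1,1,1,1,2).

Computing H_k = (kernel of ∂_k) / (image of ∂_{k+1}):

  H_1: rank ker ∂_1 − rank ∂_2 = (30 − 14) − 12 = 4, and ∂_2 has invariant factor 2 > 1, so H_1 ≅ Z^4 ⊕ Z/2.

(K is a triangulation of the disjoint union of the real projective plane RP^2 and a wedge of 4 circles.)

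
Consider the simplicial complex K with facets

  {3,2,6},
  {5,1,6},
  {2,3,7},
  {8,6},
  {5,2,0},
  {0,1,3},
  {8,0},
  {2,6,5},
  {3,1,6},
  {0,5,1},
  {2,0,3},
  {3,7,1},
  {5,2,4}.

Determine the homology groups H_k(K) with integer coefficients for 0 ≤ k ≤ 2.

We work with the vertex ordering 0 < 1 < 2 < 3 < 4 < 5 < 6 < 7 < 8. The simplices of K, each written with vertices in increasing order, are:

  0-simplices (9): [0], [1], [2], [3], [4], [5], [6], [7], [8]
  1-simplices (19): [0,1], [0,2], [0,3], [0,5], [0,8], [1,3], [1,5], [1,6], [1,7], [2,3], [2,4], [2,5], [2,6], [2,7], [3,6], [3,7], [4,5], [5,6], [6,8]
  2-simplices (11): [0,1,3], [0,1,5], [0,2,3], [0,2,5], [1,3,6], [1,3,7], [1,5,6], [2,3,6], [2,3,7], [2,4,5], [2,5,6]

so the chain groups are C_0 ≅ Z^9, C_1 ≅ Z^19, C_2 ≅ Z^11.

Boundary ∂_1: C_1 → C_0 is given by ∂[p,q] = [q] − [p]. For instance
  ∂[2,5] = [5] − [2].
The 9×19 boundary matrix has rank 8 and Smith normal form diag(1,1,1,1,1,1,1,1).

Boundary ∂_2: C_2 → C_1 sends each 2-simplex [p,q,r] to [q,r] − [p,r] + [p,q]. For instance
  ∂[2,3,7] = [3,7] − [2,7] + [2,3],
  ∂[2,4,5] = [4,5] − [2,5] + [2,4].
This gives a 19×11 integer matrix of rank 10; reducing to Smith normal form yields diagonal entries (1,1,1,1,1,1,1,1,1,1).

Computing H_k = (kernel of ∂_k) / (image of ∂_{k+1}):

  H_0: rank C_0 − rank ∂_1 = 9 − 8 = 1, and the invariant factors of ∂_1 are all 1, so H_0 = Z.
  H_1: rank ker ∂_1 − rank ∂_2 = (19 − 8) − 10 = 1, and the invariant factors of ∂_2 are all 1, so H_1 = Z.
  H_2: rank ker ∂_2 − rank ∂_3 = (11 − 10) − 0 = 1, and there is no ∂_3, so H_2 = Z.

H_0 = Z,  H_1 = Z,  H_2 = Z.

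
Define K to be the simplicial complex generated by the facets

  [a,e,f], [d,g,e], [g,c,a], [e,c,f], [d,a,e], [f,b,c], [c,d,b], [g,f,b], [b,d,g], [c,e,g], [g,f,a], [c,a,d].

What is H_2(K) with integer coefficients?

We work with the vertex ordering a < b < c < d < e < f < g. The simplices of K, each written with vertices in increasing order, are:

  0-simplices (7): a, b, c, d, e, f, g
  1-simplices (18): ac, ad, ae, af, ag, bc, bd, bf, bg, cd, ce, cf, cg, de, dg, ef, eg, fg
  2-simplices (12): acd, acg, ade, aef, afg, bcd, bcf, bdg, bfg, cef, ceg, deg

so the chain groups are C_0 ≅ Z^7, C_1 ≅ Z^18, C_2 ≅ Z^12.

The boundary map ∂_1: C_1 → C_0 sends each edge [p,q] (with p < q) to q − p. For instance
  ∂af = f − a.
As a 7×18 matrix over Z this has rank 6, with invariant factors (1,1,1,1,1,1).

∂_2: C_2 → C_1 acts by ∂[p,q,r] = [q,r] − [p,r] + [p,q]. For instance
  ∂ceg = eg − cg + ce,
  ∂acd = cd − ad + ac.
The 18×12 boundary matrix has rank 12 and Smith normal form diag(1,1,1,1,1,1,1,1,1,1,1,2).

Computing H_k = (kernel of ∂_k) / (image of ∂_{k+1}):

  H_2: rank ker ∂_2 − rank ∂_3 = (12 − 12) − 0 = 0, and there is no ∂_3, so H_2 ≅ 0.

H_2 = 0.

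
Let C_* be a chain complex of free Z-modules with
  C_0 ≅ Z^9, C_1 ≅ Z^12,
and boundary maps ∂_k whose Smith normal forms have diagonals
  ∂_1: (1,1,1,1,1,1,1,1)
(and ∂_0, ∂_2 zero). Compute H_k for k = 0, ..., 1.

H_0 = Z,  H_1 = Z^4.

H_0: b_0 = 9 − 0 − 8 = 1; torsion from ∂_1 factors > 1: none. So H_0 = Z.
H_1: b_1 = 12 − 8 − 0 = 4; torsion from ∂_2 factors > 1: none. So H_1 = Z^4.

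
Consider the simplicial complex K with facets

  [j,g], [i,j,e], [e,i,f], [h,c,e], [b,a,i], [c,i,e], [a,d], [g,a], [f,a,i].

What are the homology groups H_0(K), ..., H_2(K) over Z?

H_0 ≅ Z,  H_1 ≅ Z,  H_2 = 0.

K has 10 vertices, 16 edges, 6 triangles.
rank ∂_0 = 0, rank ∂_1 = 9 ⇒ b_0 = 10 − 0 − 9 = 1; all invariant factors of ∂_1 are 1 so no torsion. So H_0 ≅ Z.
rank ∂_1 = 9, rank ∂_2 = 6 ⇒ b_1 = 16 − 9 − 6 = 1; all invariant factors of ∂_2 are 1 so no torsion. So H_1 ≅ Z.
rank ∂_2 = 6, rank ∂_3 = 0 ⇒ b_2 = 6 − 6 − 0 = 0. So H_2 ≅ 0.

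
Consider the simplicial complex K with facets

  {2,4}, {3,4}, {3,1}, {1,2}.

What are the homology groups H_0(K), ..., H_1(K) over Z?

Order the vertices as 1 < 2 < 3 < 4. Listing each simplex with vertices in this order, K has dimension 1 with simplices:

  0-simplices (4): [1], [2], [3], [4]
  1-simplices (4): [1,2], [1,3], [2,4], [3,4]

giving chain groups C_0 ≅ Z^4, C_1 ≅ Z^4.

∂_1: C_1 → C_0 is given by ∂[p,q] = [q] − [p].
The 4×4 boundary matrix has rank 3 and Smith normal form diag(1,1,1).

Now H_k = ker ∂_k / im ∂_{k+1}, so:

  H_0: rank C_0 − rank ∂_1 = 4 − 3 = 1, and the invariant factors of ∂_1 are all 1, so H_0 ≅ Z.
  H_1: rank ker ∂_1 − rank ∂_2 = (4 − 3) − 0 = 1, and there is no ∂_2, so H_1 ≅ Z.

As a check, the Euler characteristic is 4 − 4 = 0, which agrees with 1 − 1 = 0.

H_0 = Z,  H_1 = Z.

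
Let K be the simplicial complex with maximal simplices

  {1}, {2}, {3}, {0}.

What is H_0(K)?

H_0 = Z^4.

Order the vertices as 0 < 1 < 2 < 3. Listing each simplex with vertices in this order, K has dimension 0 with simplices:

  0-simplices (4): [0], [1], [2], [3]

Hence C_0 ≅ Z^4.

Now H_k = ker ∂_k / im ∂_{k+1}, so:

  H_0: rank C_0 − rank ∂_1 = 4 − 0 = 4, and there is no ∂_1, so H_0 ≅ Z^4.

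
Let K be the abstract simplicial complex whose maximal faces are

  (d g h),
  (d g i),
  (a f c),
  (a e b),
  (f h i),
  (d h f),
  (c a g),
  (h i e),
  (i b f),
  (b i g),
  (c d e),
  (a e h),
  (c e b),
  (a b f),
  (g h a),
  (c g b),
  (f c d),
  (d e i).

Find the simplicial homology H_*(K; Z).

H_0 ≅ Z,  H_1 ≅ Z ⊕ Z_2,  H_2 = 0.

K has 9 vertices, 27 edges, 18 triangles.
rank ∂_0 = 0, rank ∂_1 = 8 ⇒ b_0 = 9 − 0 − 8 = 1; all invariant factors of ∂_1 are 1 so no torsion. So H_0 = Z.
rank ∂_1 = 8, rank ∂_2 = 18 ⇒ b_1 = 27 − 8 − 18 = 1; ∂_2 has invariant factor(s) [2] giving torsion. So H_1 = Z ⊕ Z_2.
rank ∂_2 = 18, rank ∂_3 = 0 ⇒ b_2 = 18 − 18 − 0 = 0. So H_2 = 0.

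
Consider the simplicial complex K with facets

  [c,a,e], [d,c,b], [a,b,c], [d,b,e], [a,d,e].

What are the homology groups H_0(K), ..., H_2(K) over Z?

H_0 = Z,  H_1 = Z,  H_2 = 0.

Order the vertices as a < b < c < d < e. Listing each simplex with vertices in this order, K has dimension 2 with simplices:

  0-simplices (5): a, b, c, d, e
  1-simplices (10): ab, ac, ad, ae, bc, bd, be, cd, ce, de
  2-simplices (5): abc, ace, ade, bcd, bde

so the chain groups are C_0 ≅ Z^5, C_1 ≅ Z^10, C_2 ≅ Z^5.

The boundary map ∂_1: C_1 → C_0 is given by ∂[p,q] = [q] − [p].
The 5×10 boundary matrix has rank 4 and Smith normal form diag(1,1,1,1).

The boundary map ∂_2: C_2 → C_1 sends each 2-simplex [p,q,r] to [q,r] − [p,r] + [p,q]. For instance
  ∂ace = ce − ae + ac,
  ∂bde = de − be + bd.
As a 10×5 matrix over Z this has rank 5, with invariant factors (1,1,1,1,1).

Reading off H_k = ker ∂_k / im ∂_{k+1}:

  H_0: rank C_0 − rank ∂_1 = 5 − 4 = 1, and the invariant factors of ∂_1 are all 1, so H_0 = Z.
  H_1: rank ker ∂_1 − rank ∂_2 = (10 − 4) − 5 = 1, and the invariant factors of ∂_2 are all 1, so H_1 = Z.
  H_2: rank ker ∂_2 − rank ∂_3 = (5 − 5) − 0 = 0, and there is no ∂_3, so H_2 = 0.

(K is a triangulation of the Möbius band.)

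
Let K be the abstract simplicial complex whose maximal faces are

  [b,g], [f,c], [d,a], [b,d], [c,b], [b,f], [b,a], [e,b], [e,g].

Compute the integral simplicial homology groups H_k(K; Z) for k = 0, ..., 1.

H_0 = Z,  H_1 = Z^3.

Fix the vertex order a < b < c < d < e < f < g and write every simplex with vertices in increasing order. Then dim K = 1 and the simplices of K are:

  0-simplices (7): a, b, c, d, e, f, g
  1-simplices (9): ab, ad, bc, bd, be, bf, bg, cf, eg

so the chain groups are C_0 ≅ Z^7, C_1 ≅ Z^9.

∂_1: C_1 → C_0 is given by ∂[p,q] = [q] − [p].
The 7×9 boundary matrix has rank 6 and Smith normal form diag(1,1,1,1,1,1).

Computing H_k = (kernel of ∂_k) / (image of ∂_{k+1}):

  H_0: rank C_0 − rank ∂_1 = 7 − 6 = 1, and the invariant factors of ∂_1 are all 1, so H_0 = Z.
  H_1: rank ker ∂_1 − rank ∂_2 = (9 − 6) − 0 = 3, and there is no ∂_2, so H_1 = Z^3.

As a check, the Euler characteristic is 7 − 9 = -2, which agrees with 1 − 3 = -2.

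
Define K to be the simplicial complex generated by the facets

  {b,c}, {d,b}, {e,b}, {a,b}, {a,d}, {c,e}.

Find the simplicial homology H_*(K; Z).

H_0 ≅ Z,  H_1 ≅ Z^2.

Fix the vertex order a < b < c < d < e and write every simplex with vertices in increasing order. Then dim K = 1 and the simplices of K are:

  0-simplices (5): a, b, c, d, e
  1-simplices (6): ab, ad, bc, bd, be, ce

giving chain groups C_0 ≅ Z^5, C_1 ≅ Z^6.

Boundary ∂_1: C_1 → C_0 is given by ∂[p,q] = [q] − [p]. For instance
  ∂ab = b − a.
The 5×6 boundary matrix has rank 4 and Smith normal form diag(1,1,1,1).

Reading off H_k = ker ∂_k / im ∂_{k+1}:

  H_0: rank C_0 − rank ∂_1 = 5 − 4 = 1, and the invariant factors of ∂_1 are all 1, so H_0 ≅ Z.
  H_1: rank ker ∂_1 − rank ∂_2 = (6 − 4) − 0 = 2, and there is no ∂_2, so H_1 ≅ Z^2.

As a check, the Euler characteristic is 5 − 6 = -1, which agrees with 1 − 2 = -1.
(K is a triangulation of a wedge of 2 circles.)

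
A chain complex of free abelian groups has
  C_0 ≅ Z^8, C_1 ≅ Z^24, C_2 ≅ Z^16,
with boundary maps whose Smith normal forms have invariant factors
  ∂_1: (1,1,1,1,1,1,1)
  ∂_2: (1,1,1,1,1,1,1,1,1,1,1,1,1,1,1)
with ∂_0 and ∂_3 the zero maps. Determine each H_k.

H_0: b_0 = 8 − 0 − 7 = 1; torsion from ∂_1 factors > 1: none. So H_0 = Z.
H_1: b_1 = 24 − 7 − 15 = 2; torsion from ∂_2 factors > 1: none. So H_1 = Z^2.
H_2: b_2 = 16 − 15 − 0 = 1; torsion from ∂_3 factors > 1: none. So H_2 = Z.

H_0 = Z,  H_1 = Z^2,  H_2 = Z.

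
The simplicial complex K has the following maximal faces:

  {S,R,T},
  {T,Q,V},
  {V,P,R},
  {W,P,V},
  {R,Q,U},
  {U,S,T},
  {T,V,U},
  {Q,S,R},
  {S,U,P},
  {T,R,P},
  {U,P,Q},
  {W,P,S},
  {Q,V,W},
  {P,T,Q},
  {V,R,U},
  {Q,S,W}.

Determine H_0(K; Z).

H_0 = Z.

K has 8 vertices, 24 edges, 16 triangles.
rank ∂_0 = 0, rank ∂_1 = 7 ⇒ b_0 = 8 − 0 − 7 = 1; all invariant factors of ∂_1 are 1 so no torsion. So H_0 ≅ Z.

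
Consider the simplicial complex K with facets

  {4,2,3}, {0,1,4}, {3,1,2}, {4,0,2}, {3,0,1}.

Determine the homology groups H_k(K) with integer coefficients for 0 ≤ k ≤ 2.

H_0 ≅ Z,  H_1 ≅ Z,  H_2 = 0.

K has 5 vertices, 10 edges, 5 triangles.
rank ∂_0 = 0, rank ∂_1 = 4 ⇒ b_0 = 5 − 0 − 4 = 1; all invariant factors of ∂_1 are 1 so no torsion. So H_0 ≅ Z.
rank ∂_1 = 4, rank ∂_2 = 5 ⇒ b_1 = 10 − 4 − 5 = 1; all invariant factors of ∂_2 are 1 so no torsion. So H_1 ≅ Z.
rank ∂_2 = 5, rank ∂_3 = 0 ⇒ b_2 = 5 − 5 − 0 = 0. So H_2 ≅ 0.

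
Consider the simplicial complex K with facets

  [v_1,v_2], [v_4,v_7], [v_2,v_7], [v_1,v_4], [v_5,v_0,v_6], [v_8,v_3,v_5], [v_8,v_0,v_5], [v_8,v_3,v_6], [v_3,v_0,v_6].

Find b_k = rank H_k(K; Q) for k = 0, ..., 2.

Take the total order v_0 < v_1 < v_2 < v_3 < v_4 < v_5 < v_6 < v_7 < v_8 on the vertex set. Then K (dimension 2) consists of the simplices:

  0-simplices (9): [v_0], [v_1], [v_2], [v_3], [v_4], [v_5], [v_6], [v_7], [v_8]
  1-simplices (14): [v_0,v_3], [v_0,v_5], [v_0,v_6], [v_0,v_8], [v_1,v_2], [v_1,v_4], [v_2,v_7], [v_3,v_5], [v_3,v_6], [v_3,v_8], [v_4,v_7], [v_5,v_6], [v_5,v_8], [v_6,v_8]
  2-simplices (5): [v_0,v_3,v_6], [v_0,v_5,v_6], [v_0,v_5,v_8], [v_3,v_5,v_8], [v_3,v_6,v_8]

Hence C_0 ≅ Z^9, C_1 ≅ Z^14, C_2 ≅ Z^5.

Boundary ∂_1: C_1 → C_0 maps an edge to its endpoints' difference, ∂[p,q] = q − p.
The 9×14 boundary matrix has rank 7 and Smith normal form diag(1,1,1,1,1,1,1).

Boundary ∂_2: C_2 → C_1 maps a triangle to the signed sum of its edges. For instance
  ∂[v_0,v_3,v_6] = [v_3,v_6] − [v_0,v_6] + [v_0,v_3],
  ∂[v_3,v_6,v_8] = [v_6,v_8] − [v_3,v_8] + [v_3,v_6].
The 14×5 boundary matrix has rank 5 and Smith normal form diag(1,1,1,1,1).

Computing H_k = (kernel of ∂_k) / (image of ∂_{k+1}):

  H_0: rank C_0 − rank ∂_1 = 9 − 7 = 2, and the invariant factors of ∂_1 are all 1, so H_0 = Z^2.
  H_1: rank ker ∂_1 − rank ∂_2 = (14 − 7) − 5 = 2, and the invariant factors of ∂_2 are all 1, so H_1 = Z^2.
  H_2: rank ker ∂_2 − rank ∂_3 = (5 − 5) − 0 = 0, and there is no ∂_3, so H_2 = 0.

Hence the Betti numbers are b_0 = 2, b_1 = 2, b_2 = 0.

b_0 = 2, b_1 = 2, b_2 = 0.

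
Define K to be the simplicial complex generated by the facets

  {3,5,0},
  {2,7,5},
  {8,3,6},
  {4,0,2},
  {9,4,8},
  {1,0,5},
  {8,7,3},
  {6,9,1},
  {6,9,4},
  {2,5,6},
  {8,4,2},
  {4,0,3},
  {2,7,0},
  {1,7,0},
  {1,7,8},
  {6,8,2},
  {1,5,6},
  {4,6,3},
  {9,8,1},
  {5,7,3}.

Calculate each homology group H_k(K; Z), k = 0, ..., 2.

We work with the vertex ordering 0 < 1 < 2 < 3 < 4 < 5 < 6 < 7 < 8 < 9. The simplices of K, each written with vertices in increasing order, are:

  0-simplices (10): [0], [1], [2], [3], [4], [5], [6], [7], [8], [9]
  1-simplices (30): (30 of them)
  2-simplices (20): (20 of them)

so the chain groups are C_0 ≅ Z^10, C_1 ≅ Z^30, C_2 ≅ Z^20.

Boundary ∂_1: C_1 → C_0 maps an edge to its endpoints' difference, ∂[p,q] = q − p. For instance
  ∂[1,9] = [9] − [1].
This gives a 10×30 integer matrix of rank 9; reducing to Smith normal form yields diagonal entries (1,1,1,1,1,1,1,1,1).

∂_2: C_2 → C_1 sends each 2-simplex [p,q,r] to [q,r] − [p,r] + [p,q]. For instance
  ∂[3,5,7] = [5,7] − [3,7] + [3,5],
  ∂[1,8,9] = [8,9] − [1,9] + [1,8].
This gives a 30×20 integer matrix of rank 20; reducing to Smith normal form yields diagonal entries (1,1,1,1,1,1,1,1,1,1,1,1,1,1,1,1,1,1,1,2).

Reading off H_k = ker ∂_k / im ∂_{k+1}:

  H_0: rank C_0 − rank ∂_1 = 10 − 9 = 1, and the invariant factors of ∂_1 are all 1, so H_0 = Z.
  H_1: rank ker ∂_1 − rank ∂_2 = (30 − 9) − 20 = 1, and ∂_2 has invariant factor 2 > 1, so H_1 = Z ⊕ Z/2Z.
  H_2: rank ker ∂_2 − rank ∂_3 = (20 − 20) − 0 = 0, and there is no ∂_3, so H_2 = 0.

(K is a triangulation of the Klein bottle.)

H_0 = Z,  H_1 = Z ⊕ Z/2Z,  H_2 = 0.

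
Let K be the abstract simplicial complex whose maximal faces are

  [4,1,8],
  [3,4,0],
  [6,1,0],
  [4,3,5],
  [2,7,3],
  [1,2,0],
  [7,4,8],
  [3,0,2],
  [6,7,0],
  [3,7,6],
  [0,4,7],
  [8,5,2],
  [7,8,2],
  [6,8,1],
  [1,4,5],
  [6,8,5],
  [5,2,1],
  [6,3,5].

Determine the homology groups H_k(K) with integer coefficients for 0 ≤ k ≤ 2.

H_0 = Z,  H_1 = Z × Z/2,  H_2 = 0.

Fix the vertex order 0 < 1 < 2 < 3 < 4 < 5 < 6 < 7 < 8 and write every simplex with vertices in increasing order. Then dim K = 2 and the simplices of K are:

  0-simplices (9): [0], [1], [2], [3], [4], [5], [6], [7], [8]
  1-simplices (27): (27 of them)
  2-simplices (18): [0,1,2], [0,1,6], [0,2,3], [0,3,4], [0,4,7], [0,6,7], [1,2,5], [1,4,5], [1,4,8], [1,6,8], [2,3,7], [2,5,8], [2,7,8], [3,4,5], [3,5,6], [3,6,7], [4,7,8], [5,6,8]

Hence C_0 ≅ Z^9, C_1 ≅ Z^27, C_2 ≅ Z^18.

∂_1: C_1 → C_0 is given by ∂[p,q] = [q] − [p]. For instance
  ∂[4,7] = [7] − [4].
As a 9×27 matrix over Z this has rank 8, with invariant factors (1,1,1,1,1,1,1,1).

Boundary ∂_2: C_2 → C_1 acts by ∂[p,q,r] = [q,r] − [p,r] + [p,q]. For instance
  ∂[3,4,5] = [4,5] − [3,5] + [3,4],
  ∂[2,7,8] = [7,8] − [2,8] + [2,7].
As a 27×18 matrix over Z this has rank 18, with invariant factors (1,1,1,1,1,1,1,1,1,1,1,1,1,1,1,1,1,2).

Computing H_k = (kernel of ∂_k) / (image of ∂_{k+1}):

  H_0: rank C_0 − rank ∂_1 = 9 − 8 = 1, and the invariant factors of ∂_1 are all 1, so H_0 = Z.
  H_1: rank ker ∂_1 − rank ∂_2 = (27 − 8) − 18 = 1, and ∂_2 has invariant factor 2 > 1, so H_1 = Z × Z/2.
  H_2: rank ker ∂_2 − rank ∂_3 = (18 − 18) − 0 = 0, and there is no ∂_3, so H_2 = 0.

As a check, the Euler characteristic is 9 − 27 + 18 = 0, which agrees with 1 − 1 + 0 = 0.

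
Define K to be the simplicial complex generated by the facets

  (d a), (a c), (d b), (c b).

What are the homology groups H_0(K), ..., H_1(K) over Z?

H_0 ≅ Z,  H_1 ≅ Z.

We work with the vertex ordering a < b < c < d. The simplices of K, each written with vertices in increasing order, are:

  0-simplices (4): a, b, c, d
  1-simplices (4): ac, ad, bc, bd

Hence C_0 ≅ Z^4, C_1 ≅ Z^4.

∂_1: C_1 → C_0 sends each edge [p,q] (with p < q) to q − p.
The 4×4 boundary matrix has rank 3 and Smith normal form diag(1,1,1).

From H_k ≅ ker(∂_k) / im(∂_{k+1}) we obtain:

  H_0: rank C_0 − rank ∂_1 = 4 − 3 = 1, and the invariant factors of ∂_1 are all 1, so H_0 = Z.
  H_1: rank ker ∂_1 − rank ∂_2 = (4 − 3) − 0 = 1, and there is no ∂_2, so H_1 = Z.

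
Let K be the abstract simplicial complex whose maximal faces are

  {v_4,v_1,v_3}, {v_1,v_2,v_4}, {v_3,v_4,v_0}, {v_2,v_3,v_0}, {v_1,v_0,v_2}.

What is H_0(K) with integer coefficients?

Order the vertices as v_0 < v_1 < v_2 < v_3 < v_4. Listing each simplex with vertices in this order, K has dimension 2 with simplices:

  0-simplices (5): [v_0], [v_1], [v_2], [v_3], [v_4]
  1-simplices (10): [v_0,v_1], [v_0,v_2], [v_0,v_3], [v_0,v_4], [v_1,v_2], [v_1,v_3], [v_1,v_4], [v_2,v_3], [v_2,v_4], [v_3,v_4]
  2-simplices (5): [v_0,v_1,v_2], [v_0,v_2,v_3], [v_0,v_3,v_4], [v_1,v_2,v_4], [v_1,v_3,v_4]

so the chain groups are C_0 ≅ Z^5, C_1 ≅ Z^10, C_2 ≅ Z^5.

The boundary map ∂_1: C_1 → C_0 is given by ∂[p,q] = [q] − [p]. For instance
  ∂[v_3,v_4] = [v_4] − [v_3].
The resulting 5×10 matrix has rank 4, and its Smith normal form has invariant factors (1,1,1,1).

∂_2: C_2 → C_1 sends each 2-simplex [p,q,r] to [q,r] − [p,r] + [p,q]. For instance
  ∂[v_0,v_2,v_3] = [v_2,v_3] − [v_0,v_3] + [v_0,v_2],
  ∂[v_0,v_1,v_2] = [v_1,v_2] − [v_0,v_2] + [v_0,v_1].
The 10×5 boundary matrix has rank 5 and Smith normal form diag(1,1,1,1,1).

From H_k ≅ ker(∂_k) / im(∂_{k+1}) we obtain:

  H_0: rank C_0 − rank ∂_1 = 5 − 4 = 1, and the invariant factors of ∂_1 are all 1, so H_0 = Z.

H_0 = Z.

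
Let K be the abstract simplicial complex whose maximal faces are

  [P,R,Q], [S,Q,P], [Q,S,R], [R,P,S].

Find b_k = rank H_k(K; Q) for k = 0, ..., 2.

b_0 = 1, b_1 = 0, b_2 = 1.

We work with the vertex ordering P < Q < R < S. The simplices of K, each written with vertices in increasing order, are:

  0-simplices (4): P, Q, R, S
  1-simplices (6): PQ, PR, PS, QR, QS, RS
  2-simplices (4): PQR, PQS, PRS, QRS

so the chain groups are C_0 ≅ Z^4, C_1 ≅ Z^6, C_2 ≅ Z^4.

∂_1: C_1 → C_0 sends each edge [p,q] (with p < q) to q − p.
The 4×6 boundary matrix has rank 3 and Smith normal form diag(1,1,1).

Boundary ∂_2: C_2 → C_1 maps a triangle to the signed sum of its edges. For instance
  ∂QRS = RS − QS + QR,
  ∂PRS = RS − PS + PR.
The 6×4 boundary matrix has rank 3 and Smith normal form diag(1,1,1).

Computing H_k = (kernel of ∂_k) / (image of ∂_{k+1}):

  H_0: rank C_0 − rank ∂_1 = 4 − 3 = 1, and the invariant factors of ∂_1 are all 1, so H_0 = Z.
  H_1: rank ker ∂_1 − rank ∂_2 = (6 − 3) − 3 = 0, and the invariant factors of ∂_2 are all 1, so H_1 = 0.
  H_2: rank ker ∂_2 − rank ∂_3 = (4 − 3) − 0 = 1, and there is no ∂_3, so H_2 = Z.

As a check, the Euler characteristic is 4 − 6 + 4 = 2, which agrees with 1 − 0 + 1 = 2.

Hence the Betti numbers are b_0 = 1, b_1 = 0, b_2 = 1.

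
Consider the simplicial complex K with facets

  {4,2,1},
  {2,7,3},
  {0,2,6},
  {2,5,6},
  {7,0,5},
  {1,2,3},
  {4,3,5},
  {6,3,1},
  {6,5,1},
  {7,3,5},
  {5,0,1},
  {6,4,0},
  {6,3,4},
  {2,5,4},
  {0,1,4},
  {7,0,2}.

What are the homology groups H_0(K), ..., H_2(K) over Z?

K has 8 vertices, 24 edges, 16 triangles.
rank ∂_0 = 0, rank ∂_1 = 7 ⇒ b_0 = 8 − 0 − 7 = 1; all invariant factors of ∂_1 are 1 so no torsion. So H_0 = Z.
rank ∂_1 = 7, rank ∂_2 = 15 ⇒ b_1 = 24 − 7 − 15 = 2; all invariant factors of ∂_2 are 1 so no torsion. So H_1 = Z^2.
rank ∂_2 = 15, rank ∂_3 = 0 ⇒ b_2 = 16 − 15 − 0 = 1. So H_2 = Z.

H_0 = Z,  H_1 = Z^2,  H_2 = Z.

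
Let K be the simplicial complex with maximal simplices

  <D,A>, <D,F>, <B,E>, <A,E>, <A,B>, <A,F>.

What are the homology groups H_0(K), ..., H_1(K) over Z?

Fix the vertex order A < B < D < E < F and write every simplex with vertices in increasing order. Then dim K = 1 and the simplices of K are:

  0-simplices (5): A, B, D, E, F
  1-simplices (6): AB, AD, AE, AF, BE, DF

Hence C_0 ≅ Z^5, C_1 ≅ Z^6.

Boundary ∂_1: C_1 → C_0 maps an edge to its endpoints' difference, ∂[p,q] = q − p.
The resulting 5×6 matrix has rank 4, and its Smith normal form has invariant factors (1,1,1,1).

Computing H_k = (kernel of ∂_k) / (image of ∂_{k+1}):

  H_0: rank C_0 − rank ∂_1 = 5 − 4 = 1, and the invariant factors of ∂_1 are all 1, so H_0 = Z.
  H_1: rank ker ∂_1 − rank ∂_2 = (6 − 4) − 0 = 2, and there is no ∂_2, so H_1 = Z^2.

As a check, the Euler characteristic is 5 − 6 = -1, which agrees with 1 − 2 = -1.
(K is a triangulation of a wedge of 2 circles.)

H_0 ≅ Z,  H_1 ≅ Z^2.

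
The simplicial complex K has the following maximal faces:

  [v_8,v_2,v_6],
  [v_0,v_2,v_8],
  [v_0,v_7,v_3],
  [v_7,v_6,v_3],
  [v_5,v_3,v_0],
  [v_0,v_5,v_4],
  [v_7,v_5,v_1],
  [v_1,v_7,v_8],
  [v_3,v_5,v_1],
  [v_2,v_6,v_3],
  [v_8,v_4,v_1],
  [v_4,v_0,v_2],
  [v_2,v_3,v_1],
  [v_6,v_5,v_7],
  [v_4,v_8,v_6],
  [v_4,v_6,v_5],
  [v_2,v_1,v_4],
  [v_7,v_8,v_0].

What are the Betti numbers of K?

b_0 = 1, b_1 = 1, b_2 = 0.

K has 9 vertices, 27 edges, 18 triangles.
rank ∂_0 = 0, rank ∂_1 = 8 ⇒ b_0 = 9 − 0 − 8 = 1; all invariant factors of ∂_1 are 1 so no torsion. So H_0 = Z.
rank ∂_1 = 8, rank ∂_2 = 18 ⇒ b_1 = 27 − 8 − 18 = 1; ∂_2 has invariant factor(s) [2] giving torsion. So H_1 = Z ⊕ Z/2Z.
rank ∂_2 = 18, rank ∂_3 = 0 ⇒ b_2 = 18 − 18 − 0 = 0. So H_2 = 0.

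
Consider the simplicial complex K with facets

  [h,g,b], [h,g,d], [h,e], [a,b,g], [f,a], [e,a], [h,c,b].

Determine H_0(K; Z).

H_0 ≅ Z.

Fix the vertex order a < b < c < d < e < f < g < h and write every simplex with vertices in increasing order. Then dim K = 2 and the simplices of K are:

  0-simplices (8): a, b, c, d, e, f, g, h
  1-simplices (12): ab, ae, af, ag, bc, bg, bh, ch, dg, dh, eh, gh
  2-simplices (4): abg, bch, bgh, dgh

giving chain groups C_0 ≅ Z^8, C_1 ≅ Z^12, C_2 ≅ Z^4.

Boundary ∂_1: C_1 → C_0 maps an edge to its endpoints' difference, ∂[p,q] = q − p.
The 8×12 boundary matrix has rank 7 and Smith normal form diag(1,1,1,1,1,1,1).

The boundary map ∂_2: C_2 → C_1 acts by ∂[p,q,r] = [q,r] − [p,r] + [p,q]. For instance
  ∂dgh = gh − dh + dg,
  ∂bgh = gh − bh + bg.
This gives a 12×4 integer matrix of rank 4; reducing to Smith normal form yields diagonal entries (1,1,1,1).

Reading off H_k = ker ∂_k / im ∂_{k+1}:

  H_0: rank C_0 − rank ∂_1 = 8 − 7 = 1, and the invariant factors of ∂_1 are all 1, so H_0 = Z.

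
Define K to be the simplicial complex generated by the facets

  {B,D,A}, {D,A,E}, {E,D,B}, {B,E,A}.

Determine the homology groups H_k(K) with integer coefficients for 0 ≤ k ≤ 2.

H_0 = Z,  H_1 = 0,  H_2 = Z.

We work with the vertex ordering A < B < D < E. The simplices of K, each written with vertices in increasing order, are:

  0-simplices (4): A, B, D, E
  1-simplices (6): AB, AD, AE, BD, BE, DE
  2-simplices (4): ABD, ABE, ADE, BDE

so the chain groups are C_0 ≅ Z^4, C_1 ≅ Z^6, C_2 ≅ Z^4.

The boundary map ∂_1: C_1 → C_0 is given by ∂[p,q] = [q] − [p].
This gives a 4×6 integer matrix of rank 3; reducing to Smith normal form yields diagonal entries (1,1,1).

The boundary map ∂_2: C_2 → C_1 acts by ∂[p,q,r] = [q,r] − [p,r] + [p,q]. For instance
  ∂ABD = BD − AD + AB,
  ∂BDE = DE − BE + BD.
As a 6×4 matrix over Z this has rank 3, with invariant factors (1,1,1).

Reading off H_k = ker ∂_k / im ∂_{k+1}:

  H_0: rank C_0 − rank ∂_1 = 4 − 3 = 1, and the invariant factors of ∂_1 are all 1, so H_0 = Z.
  H_1: rank ker ∂_1 − rank ∂_2 = (6 − 3) − 3 = 0, and the invariant factors of ∂_2 are all 1, so H_1 = 0.
  H_2: rank ker ∂_2 − rank ∂_3 = (4 − 3) − 0 = 1, and there is no ∂_3, so H_2 = Z.

As a check, the Euler characteristic is 4 − 6 + 4 = 2, which agrees with 1 − 0 + 1 = 2.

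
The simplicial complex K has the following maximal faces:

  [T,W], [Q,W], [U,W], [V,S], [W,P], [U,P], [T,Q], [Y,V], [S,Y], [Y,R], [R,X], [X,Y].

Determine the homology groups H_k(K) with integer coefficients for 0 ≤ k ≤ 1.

H_0 = Z^2,  H_1 = Z^4.

Order the vertices as P < Q < R < S < T < U < V < W < X < Y. Listing each simplex with vertices in this order, K has dimension 1 with simplices:

  0-simplices (10): P, Q, R, S, T, U, V, W, X, Y
  1-simplices (12): PU, PW, QT, QW, RX, RY, SV, SY, TW, UW, VY, XY

so the chain groups are C_0 ≅ Z^10, C_1 ≅ Z^12.

Boundary ∂_1: C_1 → C_0 is given by ∂[p,q] = [q] − [p]. For instance
  ∂SY = Y − S.
This gives a 10×12 integer matrix of rank 8; reducing to Smith normal form yields diagonal entries (1,1,1,1,1,1,1,1).

Computing H_k = (kernel of ∂_k) / (image of ∂_{k+1}):

  H_0: rank C_0 − rank ∂_1 = 10 − 8 = 2, and the invariant factors of ∂_1 are all 1, so H_0 = Z^2.
  H_1: rank ker ∂_1 − rank ∂_2 = (12 − 8) − 0 = 4, and there is no ∂_2, so H_1 = Z^4.

As a check, the Euler characteristic is 10 − 12 = -2, which agrees with 2 − 4 = -2.
(K is a triangulation of the disjoint union of a wedge of 2 circles and a wedge of 2 circles.)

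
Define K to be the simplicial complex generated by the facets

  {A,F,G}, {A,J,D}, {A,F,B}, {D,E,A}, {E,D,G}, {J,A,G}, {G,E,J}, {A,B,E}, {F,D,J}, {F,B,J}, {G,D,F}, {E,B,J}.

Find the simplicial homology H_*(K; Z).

H_0 = Z,  H_1 = Z_2,  H_2 = 0.

Take the total order A < B < D < E < F < G < J on the vertex set. Then K (dimension 2) consists of the simplices:

  0-simplices (7): A, B, D, E, F, G, J
  1-simplices (18): AB, AD, AE, AF, AG, AJ, BE, BF, BJ, DE, DF, DG, DJ, EG, EJ, FG, FJ, GJ
  2-simplices (12): ABE, ABF, ADE, ADJ, AFG, AGJ, BEJ, BFJ, DEG, DFG, DFJ, EGJ

Hence C_0 ≅ Z^7, C_1 ≅ Z^18, C_2 ≅ Z^12.

Boundary ∂_1: C_1 → C_0 maps an edge to its endpoints' difference, ∂[p,q] = q − p.
As a 7×18 matrix over Z this has rank 6, with invariant factors (1,1,1,1,1,1).

The boundary map ∂_2: C_2 → C_1 acts by ∂[p,q,r] = [q,r] − [p,r] + [p,q]. For instance
  ∂EGJ = GJ − EJ + EG,
  ∂BEJ = EJ − BJ + BE.
The resulting 18×12 matrix has rank 12, and its Smith normal form has invariant factors (1,1,1,1,1,1,1,1,1,1,1,2).

Reading off H_k = ker ∂_k / im ∂_{k+1}:

  H_0: rank C_0 − rank ∂_1 = 7 − 6 = 1, and the invariant factors of ∂_1 are all 1, so H_0 ≅ Z.
  H_1: rank ker ∂_1 − rank ∂_2 = (18 − 6) − 12 = 0, and ∂_2 has invariant factor 2 > 1, so H_1 ≅ Z_2.
  H_2: rank ker ∂_2 − rank ∂_3 = (12 − 12) − 0 = 0, and there is no ∂_3, so H_2 ≅ 0.

As a check, the Euler characteristic is 7 − 18 + 12 = 1, which agrees with 1 − 0 + 0 = 1.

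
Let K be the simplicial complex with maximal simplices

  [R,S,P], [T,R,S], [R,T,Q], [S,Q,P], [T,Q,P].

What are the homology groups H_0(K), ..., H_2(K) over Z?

We work with the vertex ordering P < Q < R < S < T. The simplices of K, each written with vertices in increasing order, are:

  0-simplices (5): P, Q, R, S, T
  1-simplices (10): PQ, PR, PS, PT, QR, QS, QT, RS, RT, ST
  2-simplices (5): PQS, PQT, PRS, QRT, RST

Hence C_0 ≅ Z^5, C_1 ≅ Z^10, C_2 ≅ Z^5.

The boundary map ∂_1: C_1 → C_0 maps an edge to its endpoints' difference, ∂[p,q] = q − p.
The resulting 5×10 matrix has rank 4, and its Smith normal form has invariant factors (1,1,1,1).

Boundary ∂_2: C_2 → C_1 sends each 2-simplex [p,q,r] to [q,r] − [p,r] + [p,q]. For instance
  ∂PQT = QT − PT + PQ,
  ∂QRT = RT − QT + QR.
This gives a 10×5 integer matrix of rank 5; reducing to Smith normal form yields diagonal entries (1,1,1,1,1).

Reading off H_k = ker ∂_k / im ∂_{k+1}:

  H_0: rank C_0 − rank ∂_1 = 5 − 4 = 1, and the invariant factors of ∂_1 are all 1, so H_0 = Z.
  H_1: rank ker ∂_1 − rank ∂_2 = (10 − 4) − 5 = 1, and the invariant factors of ∂_2 are all 1, so H_1 = Z.
  H_2: rank ker ∂_2 − rank ∂_3 = (5 − 5) − 0 = 0, and there is no ∂_3, so H_2 = 0.

(K is a triangulation of the Möbius band.)

H_0 ≅ Z,  H_1 ≅ Z,  H_2 = 0.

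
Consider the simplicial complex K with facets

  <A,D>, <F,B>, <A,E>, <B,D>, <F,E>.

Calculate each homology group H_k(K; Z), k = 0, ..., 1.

H_0 ≅ Z,  H_1 ≅ Z.

K has 5 vertices, 5 edges.
rank ∂_0 = 0, rank ∂_1 = 4 ⇒ b_0 = 5 − 0 − 4 = 1; all invariant factors of ∂_1 are 1 so no torsion. So H_0 = Z.
rank ∂_1 = 4, rank ∂_2 = 0 ⇒ b_1 = 5 − 4 − 0 = 1. So H_1 = Z.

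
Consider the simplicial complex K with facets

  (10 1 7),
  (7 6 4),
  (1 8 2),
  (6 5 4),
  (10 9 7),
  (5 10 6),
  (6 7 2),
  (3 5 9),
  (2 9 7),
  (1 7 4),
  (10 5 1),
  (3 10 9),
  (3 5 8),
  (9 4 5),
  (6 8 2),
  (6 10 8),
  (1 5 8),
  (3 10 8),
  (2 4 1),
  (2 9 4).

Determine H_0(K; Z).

H_0 = Z.

Fix the vertex order 1 < 2 < 3 < 4 < 5 < 6 < 7 < 8 < 9 < 10 and write every simplex with vertices in increasing order. Then dim K = 2 and the simplices of K are:

  0-simplices (10): [1], [2], [3], [4], [5], [6], [7], [8], [9], [10]
  1-simplices (30): (30 of them)
  2-simplices (20): (20 of them)

giving chain groups C_0 ≅ Z^10, C_1 ≅ Z^30, C_2 ≅ Z^20.

Boundary ∂_1: C_1 → C_0 sends each edge [p,q] (with p < q) to q − p. For instance
  ∂[2,9] = [9] − [2].
As a 10×30 matrix over Z this has rank 9, with invariant factors (1,1,1,1,1,1,1,1,1).

The boundary map ∂_2: C_2 → C_1 sends each 2-simplex [p,q,r] to [q,r] − [p,r] + [p,q]. For instance
  ∂[4,5,9] = [5,9] − [4,9] + [4,5],
  ∂[2,6,7] = [6,7] − [2,7] + [2,6].
This gives a 30×20 integer matrix of rank 20; reducing to Smith normal form yields diagonal entries (1,1,1,1,1,1,1,1,1,1,1,1,1,1,1,1,1,1,1,2).

Now H_k = ker ∂_k / im ∂_{k+1}, so:

  H_0: rank C_0 − rank ∂_1 = 10 − 9 = 1, and the invariant factors of ∂_1 are all 1, so H_0 ≅ Z.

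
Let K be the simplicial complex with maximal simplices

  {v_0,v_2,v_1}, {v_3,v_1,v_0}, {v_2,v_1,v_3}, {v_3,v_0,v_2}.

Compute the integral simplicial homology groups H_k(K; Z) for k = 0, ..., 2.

Order the vertices as v_0 < v_1 < v_2 < v_3. Listing each simplex with vertices in this order, K has dimension 2 with simplices:

  0-simplices (4): [v_0], [v_1], [v_2], [v_3]
  1-simplices (6): [v_0,v_1], [v_0,v_2], [v_0,v_3], [v_1,v_2], [v_1,v_3], [v_2,v_3]
  2-simplices (4): [v_0,v_1,v_2], [v_0,v_1,v_3], [v_0,v_2,v_3], [v_1,v_2,v_3]

Hence C_0 ≅ Z^4, C_1 ≅ Z^6, C_2 ≅ Z^4.

The boundary map ∂_1: C_1 → C_0 maps an edge to its endpoints' difference, ∂[p,q] = q − p. For instance
  ∂[v_2,v_3] = [v_3] − [v_2].
This gives a 4×6 integer matrix of rank 3; reducing to Smith normal form yields diagonal entries (1,1,1).

∂_2: C_2 → C_1 sends each 2-simplex [p,q,r] to [q,r] − [p,r] + [p,q]. For instance
  ∂[v_0,v_1,v_2] = [v_1,v_2] − [v_0,v_2] + [v_0,v_1],
  ∂[v_1,v_2,v_3] = [v_2,v_3] − [v_1,v_3] + [v_1,v_2].
The 6×4 boundary matrix has rank 3 and Smith normal form diag(1,1,1).

Reading off H_k = ker ∂_k / im ∂_{k+1}:

  H_0: rank C_0 − rank ∂_1 = 4 − 3 = 1, and the invariant factors of ∂_1 are all 1, so H_0 = Z.
  H_1: rank ker ∂_1 − rank ∂_2 = (6 − 3) − 3 = 0, and the invariant factors of ∂_2 are all 1, so H_1 = 0.
  H_2: rank ker ∂_2 − rank ∂_3 = (4 − 3) − 0 = 1, and there is no ∂_3, so H_2 = Z.

As a check, the Euler characteristic is 4 − 6 + 4 = 2, which agrees with 1 − 0 + 1 = 2.
(K is a triangulation of the 2-sphere S^2.)

H_0 ≅ Z,  H_1 = 0,  H_2 ≅ Z.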